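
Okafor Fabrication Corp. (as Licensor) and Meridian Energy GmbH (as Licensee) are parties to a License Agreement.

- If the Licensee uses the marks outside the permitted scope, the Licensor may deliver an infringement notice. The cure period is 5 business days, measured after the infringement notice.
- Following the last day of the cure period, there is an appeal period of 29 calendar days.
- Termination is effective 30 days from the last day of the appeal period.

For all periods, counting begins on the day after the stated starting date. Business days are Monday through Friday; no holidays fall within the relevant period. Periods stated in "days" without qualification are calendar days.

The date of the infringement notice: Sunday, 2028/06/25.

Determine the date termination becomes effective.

The last day of the cure period: 5 business days after Sunday, 2028/06/25, skipping weekends — Jun 26, Jun 27, Jun 28, Jun 29, Jun 30 — lands on Friday, 2028/06/30.
Adding 29 calendar days to 2028/06/30 gives 2028/07/29, which is the last day of the appeal period.
Adding 30 calendar days to 2028/07/29 gives 2028/08/28, which is the date termination becomes effective.

2028/08/28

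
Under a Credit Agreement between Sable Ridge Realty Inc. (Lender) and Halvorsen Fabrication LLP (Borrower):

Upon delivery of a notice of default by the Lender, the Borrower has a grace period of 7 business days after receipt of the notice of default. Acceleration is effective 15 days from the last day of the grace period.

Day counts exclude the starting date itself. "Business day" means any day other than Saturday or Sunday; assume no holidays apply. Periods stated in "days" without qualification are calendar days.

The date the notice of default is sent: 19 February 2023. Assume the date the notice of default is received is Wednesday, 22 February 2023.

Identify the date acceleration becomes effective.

18 March 2023

From Wednesday, 22 February 2023, 7 business days (Feb 23, Feb 24, Feb 27, Feb 28, Mar 1, Mar 2, Mar 3, skipping weekends) brings us to Friday, 3 March 2023, which is the last day of the grace period.
The date acceleration becomes effective: 15 calendar days after 3 March 2023 is 18 March 2023.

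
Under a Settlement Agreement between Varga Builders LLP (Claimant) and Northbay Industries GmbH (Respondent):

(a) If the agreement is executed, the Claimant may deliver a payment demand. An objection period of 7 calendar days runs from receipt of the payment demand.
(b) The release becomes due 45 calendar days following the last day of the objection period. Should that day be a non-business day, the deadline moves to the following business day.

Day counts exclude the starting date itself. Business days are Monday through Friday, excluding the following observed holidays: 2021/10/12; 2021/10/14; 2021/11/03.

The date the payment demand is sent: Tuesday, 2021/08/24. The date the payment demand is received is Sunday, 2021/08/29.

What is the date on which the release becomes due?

2021/10/20

The last day of the objection period: 2021/08/29 + 7 days = 2021/09/05.
The date on which the release becomes due: 45 calendar days after 2021/09/05 is 2021/10/20. 2021/10/20 is a Wednesday and is not a listed holiday, so no roll-forward applies.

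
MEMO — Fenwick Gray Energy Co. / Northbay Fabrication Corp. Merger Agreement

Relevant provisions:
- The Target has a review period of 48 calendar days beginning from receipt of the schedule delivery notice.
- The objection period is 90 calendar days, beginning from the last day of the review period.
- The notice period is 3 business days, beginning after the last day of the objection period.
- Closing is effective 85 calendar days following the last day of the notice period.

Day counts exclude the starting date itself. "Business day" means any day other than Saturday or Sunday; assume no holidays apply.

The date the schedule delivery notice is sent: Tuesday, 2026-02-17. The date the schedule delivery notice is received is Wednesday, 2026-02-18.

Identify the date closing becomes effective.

2026-10-02

The last day of the review period: 2026-02-18 + 48 days = 2026-04-07.
Adding 90 calendar days to 2026-04-07 gives 2026-07-06, which is the last day of the objection period.
The last day of the notice period: counting 3 business days from Monday, 2026-07-06 (Jul 7, Jul 8, Jul 9, skipping weekends) reaches Thursday, 2026-07-09.
The date closing becomes effective: 2026-07-09 + 85 days = 2026-10-02.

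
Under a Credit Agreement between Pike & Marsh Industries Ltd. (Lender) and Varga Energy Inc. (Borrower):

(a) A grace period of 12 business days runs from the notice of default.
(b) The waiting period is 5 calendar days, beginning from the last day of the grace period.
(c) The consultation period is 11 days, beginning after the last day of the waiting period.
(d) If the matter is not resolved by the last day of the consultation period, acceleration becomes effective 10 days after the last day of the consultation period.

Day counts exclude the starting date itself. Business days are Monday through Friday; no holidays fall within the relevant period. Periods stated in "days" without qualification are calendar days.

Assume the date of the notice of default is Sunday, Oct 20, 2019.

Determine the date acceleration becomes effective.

Dec 1, 2019

From Sunday, Oct 20, 2019, 12 business days (Oct 21, Oct 22, Oct 23, Oct 24, …, Nov 1, Nov 4, Nov 5, skipping weekends) brings us to Tuesday, Nov 5, 2019, which is the last day of the grace period.
The last day of the waiting period: Nov 5, 2019 + 5 days = Nov 10, 2019.
The last day of the consultation period: Nov 10, 2019 + 11 days = Nov 21, 2019.
Adding 10 calendar days to Nov 21, 2019 gives Dec 1, 2019, which is the date acceleration becomes effective.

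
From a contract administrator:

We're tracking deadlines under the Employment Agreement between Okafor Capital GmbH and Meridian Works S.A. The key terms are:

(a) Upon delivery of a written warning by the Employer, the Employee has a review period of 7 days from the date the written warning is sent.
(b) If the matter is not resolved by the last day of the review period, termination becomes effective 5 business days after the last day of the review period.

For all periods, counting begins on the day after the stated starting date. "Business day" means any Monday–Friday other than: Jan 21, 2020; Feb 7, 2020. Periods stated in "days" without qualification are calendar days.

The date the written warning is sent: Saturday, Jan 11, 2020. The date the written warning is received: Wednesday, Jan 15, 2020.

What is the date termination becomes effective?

Jan 27, 2020

The last day of the review period: Jan 11, 2020 + 7 days = Jan 18, 2020.
The date termination becomes effective: counting 5 business days from Saturday, Jan 18, 2020 (Jan 20, Jan 22, Jan 23, Jan 24, Jan 27, skipping weekends and the listed holiday on Jan 21) reaches Monday, Jan 27, 2020.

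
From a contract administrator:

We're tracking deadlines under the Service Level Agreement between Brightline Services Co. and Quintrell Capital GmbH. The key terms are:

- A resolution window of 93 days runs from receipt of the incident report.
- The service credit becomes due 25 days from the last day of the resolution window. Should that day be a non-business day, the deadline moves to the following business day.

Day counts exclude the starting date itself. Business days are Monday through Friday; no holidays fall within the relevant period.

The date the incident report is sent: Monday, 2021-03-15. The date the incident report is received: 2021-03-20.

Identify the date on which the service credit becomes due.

The last day of the resolution window: 93 calendar days after 2021-03-20 is 2021-06-21.
Adding 25 calendar days to 2021-06-21 gives 2021-07-16, which is the date on which the service credit becomes due. 2021-07-16 is a Friday, so no roll-forward applies.

2021-07-16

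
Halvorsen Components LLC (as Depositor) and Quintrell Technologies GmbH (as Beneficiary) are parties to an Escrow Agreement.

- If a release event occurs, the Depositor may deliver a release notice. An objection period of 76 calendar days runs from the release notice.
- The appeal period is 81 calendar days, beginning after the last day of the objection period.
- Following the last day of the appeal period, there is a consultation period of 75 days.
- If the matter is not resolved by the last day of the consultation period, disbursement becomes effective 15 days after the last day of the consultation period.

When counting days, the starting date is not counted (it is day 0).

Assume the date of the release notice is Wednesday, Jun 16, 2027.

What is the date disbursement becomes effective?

Feb 18, 2028

Adding 76 calendar days to Jun 16, 2027 gives Aug 31, 2027, which is the last day of the objection period.
The last day of the appeal period: 81 calendar days after Aug 31, 2027 is Nov 20, 2027.
The last day of the consultation period: 75 calendar days after Nov 20, 2027 is Feb 3, 2028.
The date disbursement becomes effective: Feb 3, 2028 + 15 days = Feb 18, 2028.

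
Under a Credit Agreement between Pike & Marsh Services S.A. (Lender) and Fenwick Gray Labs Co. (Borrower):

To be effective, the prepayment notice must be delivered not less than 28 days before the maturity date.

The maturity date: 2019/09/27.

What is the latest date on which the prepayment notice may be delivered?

2019/08/30

Counting back 28 calendar days from 2019/09/27 gives 2019/08/30.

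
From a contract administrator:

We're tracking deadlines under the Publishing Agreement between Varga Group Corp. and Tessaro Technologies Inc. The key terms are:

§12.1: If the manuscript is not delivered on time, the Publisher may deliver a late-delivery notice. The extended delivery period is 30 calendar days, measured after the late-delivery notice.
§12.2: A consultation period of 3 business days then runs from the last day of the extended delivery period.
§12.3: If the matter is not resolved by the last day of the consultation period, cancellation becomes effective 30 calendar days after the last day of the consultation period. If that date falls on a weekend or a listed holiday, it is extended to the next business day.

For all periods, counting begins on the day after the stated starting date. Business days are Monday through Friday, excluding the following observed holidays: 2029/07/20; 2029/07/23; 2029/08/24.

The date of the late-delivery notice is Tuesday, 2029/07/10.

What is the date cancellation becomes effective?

2029/09/13

The last day of the extended delivery period: 2029/07/10 + 30 days = 2029/08/09.
From Thursday, 2029/08/09, 3 business days (Aug 10, Aug 13, Aug 14, skipping weekends) brings us to Tuesday, 2029/08/14, which is the last day of the consultation period.
The date cancellation becomes effective: 30 calendar days after 2029/08/14 is 2029/09/13. 2029/09/13 is a Thursday and is not a listed holiday, so no roll-forward applies.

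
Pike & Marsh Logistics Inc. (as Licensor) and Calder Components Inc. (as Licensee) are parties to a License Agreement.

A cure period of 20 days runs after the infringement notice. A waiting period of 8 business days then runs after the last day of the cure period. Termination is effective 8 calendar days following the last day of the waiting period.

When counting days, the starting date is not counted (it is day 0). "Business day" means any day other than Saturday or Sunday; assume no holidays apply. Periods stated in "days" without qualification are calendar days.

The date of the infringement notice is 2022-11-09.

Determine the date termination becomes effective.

2022-12-17

Adding 20 calendar days to 2022-11-09 gives 2022-11-29, which is the last day of the cure period.
From Tuesday, 2022-11-29, 8 business days (Nov 30, Dec 1, Dec 2, Dec 5, Dec 6, Dec 7, Dec 8, Dec 9, skipping weekends) brings us to Friday, 2022-12-09, which is the last day of the waiting period.
The date termination becomes effective: 2022-12-09 + 8 days = 2022-12-17.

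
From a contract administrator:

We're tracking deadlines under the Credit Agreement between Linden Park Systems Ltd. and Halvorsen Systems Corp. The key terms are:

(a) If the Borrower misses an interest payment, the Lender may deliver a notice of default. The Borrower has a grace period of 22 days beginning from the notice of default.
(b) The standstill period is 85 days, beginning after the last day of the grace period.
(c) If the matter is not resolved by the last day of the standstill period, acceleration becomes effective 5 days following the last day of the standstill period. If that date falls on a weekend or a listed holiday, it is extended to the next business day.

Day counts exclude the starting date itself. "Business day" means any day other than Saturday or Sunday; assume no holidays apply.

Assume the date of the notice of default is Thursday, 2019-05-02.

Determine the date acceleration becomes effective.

2019-08-22

Adding 22 calendar days to 2019-05-02 gives 2019-05-24, which is the last day of the grace period.
Adding 85 calendar days to 2019-05-24 gives 2019-08-17, which is the last day of the standstill period.
Adding 5 calendar days to 2019-08-17 gives 2019-08-22, which is the date acceleration becomes effective. 2019-08-22 is a Thursday, so no roll-forward applies.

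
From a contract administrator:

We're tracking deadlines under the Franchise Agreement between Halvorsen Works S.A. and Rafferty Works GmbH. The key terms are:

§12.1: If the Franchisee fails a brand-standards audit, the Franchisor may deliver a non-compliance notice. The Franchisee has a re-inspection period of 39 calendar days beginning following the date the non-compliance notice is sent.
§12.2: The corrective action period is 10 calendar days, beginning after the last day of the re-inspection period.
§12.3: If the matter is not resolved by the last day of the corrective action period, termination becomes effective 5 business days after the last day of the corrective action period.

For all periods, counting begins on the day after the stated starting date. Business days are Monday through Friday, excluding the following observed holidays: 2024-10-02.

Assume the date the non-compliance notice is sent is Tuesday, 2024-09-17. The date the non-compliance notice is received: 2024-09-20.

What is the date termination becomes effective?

2024-11-12

The last day of the re-inspection period: 2024-09-17 + 39 days = 2024-10-26.
The last day of the corrective action period: 2024-10-26 + 10 days = 2024-11-05.
The date termination becomes effective: counting 5 business days from Tuesday, 2024-11-05 (Nov 6, Nov 7, Nov 8, Nov 11, Nov 12, skipping weekends) reaches Tuesday, 2024-11-12.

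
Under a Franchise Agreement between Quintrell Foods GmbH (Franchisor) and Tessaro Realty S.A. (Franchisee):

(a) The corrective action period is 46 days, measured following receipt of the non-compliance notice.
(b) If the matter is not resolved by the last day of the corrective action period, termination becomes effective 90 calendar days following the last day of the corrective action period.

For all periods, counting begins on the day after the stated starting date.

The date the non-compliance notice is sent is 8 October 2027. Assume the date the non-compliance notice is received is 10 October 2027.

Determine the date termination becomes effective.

The last day of the corrective action period: 10 October 2027 + 46 days = 25 November 2027.
The date termination becomes effective: 90 calendar days after 25 November 2027 is 23 February 2028.

23 February 2028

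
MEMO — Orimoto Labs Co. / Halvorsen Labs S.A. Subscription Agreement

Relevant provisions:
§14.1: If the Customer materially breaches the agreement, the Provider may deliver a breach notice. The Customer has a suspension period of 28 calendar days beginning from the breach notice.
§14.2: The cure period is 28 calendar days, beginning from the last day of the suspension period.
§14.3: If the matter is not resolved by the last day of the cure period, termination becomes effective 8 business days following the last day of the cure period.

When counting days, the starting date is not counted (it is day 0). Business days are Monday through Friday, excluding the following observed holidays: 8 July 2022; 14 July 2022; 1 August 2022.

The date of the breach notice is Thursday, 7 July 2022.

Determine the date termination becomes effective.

Adding 28 calendar days to 7 July 2022 gives 4 August 2022, which is the last day of the suspension period.
The last day of the cure period: 4 August 2022 + 28 days = 1 September 2022.
The date termination becomes effective: 8 business days after Thursday, 1 September 2022, skipping weekends — Sep 2, Sep 5, Sep 6, Sep 7, Sep 8, Sep 9, Sep 12, Sep 13 — lands on Tuesday, 13 September 2022.

13 September 2022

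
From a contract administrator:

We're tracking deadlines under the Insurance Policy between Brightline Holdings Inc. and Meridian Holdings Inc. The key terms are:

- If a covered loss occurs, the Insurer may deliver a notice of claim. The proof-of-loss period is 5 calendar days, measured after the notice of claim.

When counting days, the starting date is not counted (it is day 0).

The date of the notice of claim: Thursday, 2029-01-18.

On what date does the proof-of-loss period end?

2029-01-23

Adding 5 calendar days to 2029-01-18 gives 2029-01-23, which is the last day of the proof-of-loss period.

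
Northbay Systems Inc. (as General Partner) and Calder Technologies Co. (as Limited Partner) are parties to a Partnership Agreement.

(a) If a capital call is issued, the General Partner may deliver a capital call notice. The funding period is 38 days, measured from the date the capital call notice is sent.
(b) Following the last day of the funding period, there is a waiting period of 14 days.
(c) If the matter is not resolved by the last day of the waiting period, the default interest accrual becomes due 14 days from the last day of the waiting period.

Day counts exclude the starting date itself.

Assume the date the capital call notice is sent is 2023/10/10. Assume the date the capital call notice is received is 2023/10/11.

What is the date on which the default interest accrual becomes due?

2023/12/15

The last day of the funding period: 38 calendar days after 2023/10/10 is 2023/11/17.
The last day of the waiting period: 2023/11/17 + 14 days = 2023/12/01.
Adding 14 calendar days to 2023/12/01 gives 2023/12/15, which is the date on which the default interest accrual becomes due.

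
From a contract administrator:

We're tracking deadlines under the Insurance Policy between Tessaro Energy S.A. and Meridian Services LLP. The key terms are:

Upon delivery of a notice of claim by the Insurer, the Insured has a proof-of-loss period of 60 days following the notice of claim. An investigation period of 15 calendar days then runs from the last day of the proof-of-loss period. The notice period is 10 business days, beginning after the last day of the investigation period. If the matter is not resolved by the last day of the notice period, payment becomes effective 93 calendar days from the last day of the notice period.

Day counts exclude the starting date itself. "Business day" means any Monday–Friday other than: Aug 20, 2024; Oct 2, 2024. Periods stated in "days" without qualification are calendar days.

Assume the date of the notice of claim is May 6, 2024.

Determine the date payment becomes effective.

Nov 3, 2024

Adding 60 calendar days to May 6, 2024 gives Jul 5, 2024, which is the last day of the proof-of-loss period.
The last day of the investigation period: Jul 5, 2024 + 15 days = Jul 20, 2024.
The last day of the notice period: 10 business days after Saturday, Jul 20, 2024, skipping weekends — Jul 22, Jul 23, Jul 24, Jul 25, Jul 26, Jul 29, Jul 30, Jul 31, Aug 1, Aug 2 — lands on Friday, Aug 2, 2024.
Adding 93 calendar days to Aug 2, 2024 gives Nov 3, 2024, which is the date payment becomes effective.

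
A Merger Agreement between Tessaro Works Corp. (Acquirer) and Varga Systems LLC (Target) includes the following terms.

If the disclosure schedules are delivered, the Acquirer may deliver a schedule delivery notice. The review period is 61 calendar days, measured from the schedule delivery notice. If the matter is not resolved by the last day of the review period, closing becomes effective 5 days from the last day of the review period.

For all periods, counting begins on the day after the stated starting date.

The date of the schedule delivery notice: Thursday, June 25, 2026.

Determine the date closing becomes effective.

The last day of the review period: June 25, 2026 + 61 days = August 25, 2026.
The date closing becomes effective: 5 calendar days after August 25, 2026 is August 30, 2026.

August 30, 2026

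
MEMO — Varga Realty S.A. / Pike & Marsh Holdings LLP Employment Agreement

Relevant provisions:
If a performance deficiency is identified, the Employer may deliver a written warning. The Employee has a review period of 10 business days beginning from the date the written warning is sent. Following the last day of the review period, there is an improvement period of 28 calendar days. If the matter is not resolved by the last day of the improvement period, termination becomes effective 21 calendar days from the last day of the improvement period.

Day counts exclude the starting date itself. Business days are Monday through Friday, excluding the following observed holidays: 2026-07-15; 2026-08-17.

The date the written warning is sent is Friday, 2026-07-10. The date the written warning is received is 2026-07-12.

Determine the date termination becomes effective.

2026-09-14

The last day of the review period: counting 10 business days from Friday, 2026-07-10 (Jul 13, Jul 14, Jul 16, Jul 17, Jul 20, Jul 21, Jul 22, Jul 23, Jul 24, Jul 27, skipping weekends and the listed holiday on Jul 15) reaches Monday, 2026-07-27.
Adding 28 calendar days to 2026-07-27 gives 2026-08-24, which is the last day of the improvement period.
The date termination becomes effective: 21 calendar days after 2026-08-24 is 2026-09-14.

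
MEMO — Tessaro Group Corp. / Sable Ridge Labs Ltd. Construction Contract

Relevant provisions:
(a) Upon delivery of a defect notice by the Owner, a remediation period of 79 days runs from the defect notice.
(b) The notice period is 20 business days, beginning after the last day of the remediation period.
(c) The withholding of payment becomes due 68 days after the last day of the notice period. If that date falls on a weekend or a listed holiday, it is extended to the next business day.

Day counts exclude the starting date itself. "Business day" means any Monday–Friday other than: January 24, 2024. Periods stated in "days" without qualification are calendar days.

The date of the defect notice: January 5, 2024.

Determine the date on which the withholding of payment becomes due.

The last day of the remediation period: 79 calendar days after January 5, 2024 is March 24, 2024.
The last day of the notice period: 20 business days after Sunday, March 24, 2024, skipping weekends — Mar 25, Mar 26, Mar 27, Mar 28, …, Apr 17, Apr 18, Apr 19 — lands on Friday, April 19, 2024.
Adding 68 calendar days to April 19, 2024 gives June 26, 2024, which is the date on which the withholding of payment becomes due. June 26, 2024 is a Wednesday and is not a listed holiday, so no roll-forward applies.

June 26, 2024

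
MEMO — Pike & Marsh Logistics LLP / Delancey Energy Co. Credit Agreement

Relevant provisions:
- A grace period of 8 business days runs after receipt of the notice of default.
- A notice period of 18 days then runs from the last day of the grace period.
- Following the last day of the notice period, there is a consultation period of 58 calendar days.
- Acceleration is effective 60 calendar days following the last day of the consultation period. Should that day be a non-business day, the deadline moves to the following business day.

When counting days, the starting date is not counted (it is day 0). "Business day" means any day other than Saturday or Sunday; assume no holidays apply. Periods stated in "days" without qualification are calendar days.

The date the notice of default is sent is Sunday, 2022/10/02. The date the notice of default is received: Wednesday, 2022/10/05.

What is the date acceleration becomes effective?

2023/03/02

The last day of the grace period: 8 business days after Wednesday, 2022/10/05, skipping weekends — Oct 6, Oct 7, Oct 10, Oct 11, Oct 12, Oct 13, Oct 14, Oct 17 — lands on Monday, 2022/10/17.
Adding 18 calendar days to 2022/10/17 gives 2022/11/04, which is the last day of the notice period.
The last day of the consultation period: 58 calendar days after 2022/11/04 is 2023/01/01.
The date acceleration becomes effective: 60 calendar days after 2023/01/01 is 2023/03/02. 2023/03/02 is a Thursday, so no roll-forward applies.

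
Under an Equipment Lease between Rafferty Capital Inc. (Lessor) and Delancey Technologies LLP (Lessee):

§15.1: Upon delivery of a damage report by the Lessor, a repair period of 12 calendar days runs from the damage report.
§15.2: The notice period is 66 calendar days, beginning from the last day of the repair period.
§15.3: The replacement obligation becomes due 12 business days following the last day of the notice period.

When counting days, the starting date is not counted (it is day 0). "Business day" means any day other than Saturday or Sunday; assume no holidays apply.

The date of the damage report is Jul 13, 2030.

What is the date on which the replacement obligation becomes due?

Oct 15, 2030

The last day of the repair period: 12 calendar days after Jul 13, 2030 is Jul 25, 2030.
The last day of the notice period: Jul 25, 2030 + 66 days = Sep 29, 2030.
The date on which the replacement obligation becomes due: 12 business days after Sunday, Sep 29, 2030, skipping weekends — Sep 30, Oct 1, Oct 2, Oct 3, …, Oct 11, Oct 14, Oct 15 — lands on Tuesday, Oct 15, 2030.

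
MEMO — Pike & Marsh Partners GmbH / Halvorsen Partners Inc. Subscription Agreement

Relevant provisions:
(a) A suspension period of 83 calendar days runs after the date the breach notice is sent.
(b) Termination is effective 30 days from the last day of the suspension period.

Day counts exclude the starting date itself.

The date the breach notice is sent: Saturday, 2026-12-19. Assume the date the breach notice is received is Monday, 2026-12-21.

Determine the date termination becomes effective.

2027-04-11

The last day of the suspension period: 83 calendar days after 2026-12-19 is 2027-03-12.
The date termination becomes effective: 2027-03-12 + 30 days = 2027-04-11.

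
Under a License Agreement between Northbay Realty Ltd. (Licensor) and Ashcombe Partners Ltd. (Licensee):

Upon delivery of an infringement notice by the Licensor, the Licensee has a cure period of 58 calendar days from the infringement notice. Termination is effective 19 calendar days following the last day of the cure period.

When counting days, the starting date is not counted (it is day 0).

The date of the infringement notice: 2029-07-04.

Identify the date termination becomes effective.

The last day of the cure period: 58 calendar days after 2029-07-04 is 2029-08-31.
Adding 19 calendar days to 2029-08-31 gives 2029-09-19, which is the date termination becomes effective.

2029-09-19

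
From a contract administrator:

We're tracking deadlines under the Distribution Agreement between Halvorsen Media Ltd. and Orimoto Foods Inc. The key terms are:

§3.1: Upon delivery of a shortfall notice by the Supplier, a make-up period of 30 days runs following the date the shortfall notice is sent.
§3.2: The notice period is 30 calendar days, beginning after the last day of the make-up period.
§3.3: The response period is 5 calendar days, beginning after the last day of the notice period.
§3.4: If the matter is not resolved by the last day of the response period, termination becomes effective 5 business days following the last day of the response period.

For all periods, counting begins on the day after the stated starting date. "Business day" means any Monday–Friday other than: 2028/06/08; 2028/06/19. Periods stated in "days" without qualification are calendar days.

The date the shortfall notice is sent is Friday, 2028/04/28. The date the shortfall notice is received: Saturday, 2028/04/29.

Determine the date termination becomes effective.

Adding 30 calendar days to 2028/04/28 gives 2028/05/28, which is the last day of the make-up period.
Adding 30 calendar days to 2028/05/28 gives 2028/06/27, which is the last day of the notice period.
Adding 5 calendar days to 2028/06/27 gives 2028/07/02, which is the last day of the response period.
The date termination becomes effective: 5 business days after Sunday, 2028/07/02, skipping weekends — Jul 3, Jul 4, Jul 5, Jul 6, Jul 7 — lands on Friday, 2028/07/07.

2028/07/07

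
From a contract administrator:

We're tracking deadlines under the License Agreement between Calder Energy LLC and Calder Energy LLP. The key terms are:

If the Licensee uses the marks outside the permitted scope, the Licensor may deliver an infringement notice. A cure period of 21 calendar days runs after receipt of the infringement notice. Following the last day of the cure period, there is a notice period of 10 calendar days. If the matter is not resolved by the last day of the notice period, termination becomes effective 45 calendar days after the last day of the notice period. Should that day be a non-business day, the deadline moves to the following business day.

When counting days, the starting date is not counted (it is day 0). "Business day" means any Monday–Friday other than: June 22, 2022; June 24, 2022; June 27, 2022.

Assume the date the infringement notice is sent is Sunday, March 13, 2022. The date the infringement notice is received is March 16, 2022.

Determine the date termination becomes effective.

May 31, 2022

Adding 21 calendar days to March 16, 2022 gives April 6, 2022, which is the last day of the cure period.
Adding 10 calendar days to April 6, 2022 gives April 16, 2022, which is the last day of the notice period.
The date termination becomes effective: 45 calendar days after April 16, 2022 is May 31, 2022. May 31, 2022 is a Tuesday and is not a listed holiday, so no roll-forward applies.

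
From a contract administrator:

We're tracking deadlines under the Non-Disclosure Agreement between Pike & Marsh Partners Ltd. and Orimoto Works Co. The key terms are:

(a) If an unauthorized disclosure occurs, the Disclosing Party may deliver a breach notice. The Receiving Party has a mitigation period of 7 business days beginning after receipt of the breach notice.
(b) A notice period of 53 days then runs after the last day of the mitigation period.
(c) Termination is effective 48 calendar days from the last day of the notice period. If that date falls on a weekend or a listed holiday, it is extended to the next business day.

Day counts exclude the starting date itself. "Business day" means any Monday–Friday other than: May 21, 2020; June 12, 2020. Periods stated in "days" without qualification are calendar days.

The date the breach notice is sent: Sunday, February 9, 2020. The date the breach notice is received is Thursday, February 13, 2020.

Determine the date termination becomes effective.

The last day of the mitigation period: counting 7 business days from Thursday, February 13, 2020 (Feb 14, Feb 17, Feb 18, Feb 19, Feb 20, Feb 21, Feb 24, skipping weekends) reaches Monday, February 24, 2020.
The last day of the notice period: February 24, 2020 + 53 days = April 17, 2020.
The date termination becomes effective: April 17, 2020 + 48 days = June 4, 2020. June 4, 2020 is a Thursday and is not a listed holiday, so no roll-forward applies.

June 4, 2020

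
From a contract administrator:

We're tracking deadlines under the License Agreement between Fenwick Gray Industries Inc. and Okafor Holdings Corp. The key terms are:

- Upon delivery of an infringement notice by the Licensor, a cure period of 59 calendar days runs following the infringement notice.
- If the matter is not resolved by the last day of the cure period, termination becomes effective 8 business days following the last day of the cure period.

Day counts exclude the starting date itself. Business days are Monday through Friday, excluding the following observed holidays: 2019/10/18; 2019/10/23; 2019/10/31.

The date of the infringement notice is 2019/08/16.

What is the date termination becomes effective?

The last day of the cure period: 59 calendar days after 2019/08/16 is 2019/10/14.
The date termination becomes effective: 8 business days after Monday, 2019/10/14, skipping weekends and the listed holidays on Oct 18, Oct 23 — Oct 15, Oct 16, Oct 17, Oct 21, Oct 22, Oct 24, Oct 25, Oct 28 — lands on Monday, 2019/10/28.

2019/10/28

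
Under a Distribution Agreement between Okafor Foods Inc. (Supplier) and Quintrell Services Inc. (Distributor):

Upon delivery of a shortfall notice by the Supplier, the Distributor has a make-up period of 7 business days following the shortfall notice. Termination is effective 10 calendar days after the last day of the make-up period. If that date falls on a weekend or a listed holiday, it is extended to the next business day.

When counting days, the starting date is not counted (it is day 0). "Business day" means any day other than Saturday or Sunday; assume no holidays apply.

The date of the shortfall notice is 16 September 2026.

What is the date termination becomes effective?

5 October 2026

The last day of the make-up period: 7 business days after Wednesday, 16 September 2026, skipping weekends — Sep 17, Sep 18, Sep 21, Sep 22, Sep 23, Sep 24, Sep 25 — lands on Friday, 25 September 2026.
Adding 10 calendar days to 25 September 2026 gives 5 October 2026, which is the date termination becomes effective. 5 October 2026 is a Monday, so no roll-forward applies.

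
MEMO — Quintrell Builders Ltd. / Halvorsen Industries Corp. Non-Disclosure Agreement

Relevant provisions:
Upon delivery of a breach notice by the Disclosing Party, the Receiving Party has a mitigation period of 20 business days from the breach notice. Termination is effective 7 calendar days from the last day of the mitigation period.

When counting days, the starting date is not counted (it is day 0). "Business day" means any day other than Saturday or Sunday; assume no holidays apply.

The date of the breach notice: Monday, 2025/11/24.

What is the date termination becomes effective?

2025/12/29

The last day of the mitigation period: 20 business days after Monday, 2025/11/24, skipping weekends — Nov 25, Nov 26, Nov 27, Nov 28, …, Dec 18, Dec 19, Dec 22 — lands on Monday, 2025/12/22.
Adding 7 calendar days to 2025/12/22 gives 2025/12/29, which is the date termination becomes effective.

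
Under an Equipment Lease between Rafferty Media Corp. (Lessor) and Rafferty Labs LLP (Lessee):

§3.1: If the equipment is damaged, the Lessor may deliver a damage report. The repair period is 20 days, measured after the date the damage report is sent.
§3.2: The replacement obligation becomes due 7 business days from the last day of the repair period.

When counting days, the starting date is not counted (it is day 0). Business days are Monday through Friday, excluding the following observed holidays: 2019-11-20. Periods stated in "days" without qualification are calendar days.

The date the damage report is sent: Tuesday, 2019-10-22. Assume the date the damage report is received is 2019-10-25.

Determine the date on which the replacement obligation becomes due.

2019-11-21

The last day of the repair period: 2019-10-22 + 20 days = 2019-11-11.
From Monday, 2019-11-11, 7 business days (Nov 12, Nov 13, Nov 14, Nov 15, Nov 18, Nov 19, Nov 21, skipping weekends and the listed holiday on Nov 20) brings us to Thursday, 2019-11-21, which is the date on which the replacement obligation becomes due.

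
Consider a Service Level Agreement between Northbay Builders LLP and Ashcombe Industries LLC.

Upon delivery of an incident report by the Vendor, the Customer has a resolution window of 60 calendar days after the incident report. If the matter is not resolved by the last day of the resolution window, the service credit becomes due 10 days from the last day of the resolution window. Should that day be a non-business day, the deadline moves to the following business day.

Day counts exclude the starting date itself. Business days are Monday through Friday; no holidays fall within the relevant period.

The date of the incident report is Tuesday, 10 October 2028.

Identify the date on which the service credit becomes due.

19 December 2028

The last day of the resolution window: 60 calendar days after 10 October 2028 is 9 December 2028.
The date on which the service credit becomes due: 9 December 2028 + 10 days = 19 December 2028. 19 December 2028 is a Tuesday, so no roll-forward applies.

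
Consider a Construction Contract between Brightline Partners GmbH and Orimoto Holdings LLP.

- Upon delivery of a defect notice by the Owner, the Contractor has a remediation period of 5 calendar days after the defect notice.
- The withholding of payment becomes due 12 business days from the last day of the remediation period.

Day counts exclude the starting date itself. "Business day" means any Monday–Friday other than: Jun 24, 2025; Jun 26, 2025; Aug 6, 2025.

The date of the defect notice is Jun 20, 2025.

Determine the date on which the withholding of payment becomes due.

The last day of the remediation period: Jun 20, 2025 + 5 days = Jun 25, 2025.
The date on which the withholding of payment becomes due: 12 business days after Wednesday, Jun 25, 2025, skipping weekends and the listed holiday on Jun 26 — Jun 27, Jun 30, Jul 1, Jul 2, …, Jul 10, Jul 11, Jul 14 — lands on Monday, Jul 14, 2025.

Jul 14, 2025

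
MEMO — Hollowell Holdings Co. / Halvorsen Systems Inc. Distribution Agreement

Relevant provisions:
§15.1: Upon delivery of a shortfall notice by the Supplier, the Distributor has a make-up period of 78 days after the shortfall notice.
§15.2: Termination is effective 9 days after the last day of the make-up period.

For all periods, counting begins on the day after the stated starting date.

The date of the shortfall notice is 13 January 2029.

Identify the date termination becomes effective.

The last day of the make-up period: 13 January 2029 + 78 days = 1 April 2029.
Adding 9 calendar days to 1 April 2029 gives 10 April 2029, which is the date termination becomes effective.

10 April 2029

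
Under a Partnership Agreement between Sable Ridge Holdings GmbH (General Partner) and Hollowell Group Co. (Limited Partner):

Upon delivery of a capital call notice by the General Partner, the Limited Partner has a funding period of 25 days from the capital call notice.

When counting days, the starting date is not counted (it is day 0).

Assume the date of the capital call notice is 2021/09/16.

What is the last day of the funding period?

2021/10/11

The last day of the funding period: 2021/09/16 + 25 days = 2021/10/11.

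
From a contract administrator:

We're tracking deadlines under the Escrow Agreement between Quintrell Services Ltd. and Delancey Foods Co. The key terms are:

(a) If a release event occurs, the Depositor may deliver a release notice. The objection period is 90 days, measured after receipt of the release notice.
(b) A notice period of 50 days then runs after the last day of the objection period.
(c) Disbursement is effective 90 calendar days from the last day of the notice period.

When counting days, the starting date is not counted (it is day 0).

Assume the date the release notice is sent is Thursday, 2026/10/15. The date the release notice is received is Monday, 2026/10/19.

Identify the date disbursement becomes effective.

2027/06/06

The last day of the objection period: 2026/10/19 + 90 days = 2027/01/17.
The last day of the notice period: 50 calendar days after 2027/01/17 is 2027/03/08.
The date disbursement becomes effective: 2027/03/08 + 90 days = 2027/06/06.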